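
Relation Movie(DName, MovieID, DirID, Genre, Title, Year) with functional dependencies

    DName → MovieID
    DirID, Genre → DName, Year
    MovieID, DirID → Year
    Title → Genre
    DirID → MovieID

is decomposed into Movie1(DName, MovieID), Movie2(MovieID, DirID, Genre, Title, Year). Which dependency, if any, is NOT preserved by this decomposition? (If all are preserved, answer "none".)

DirID, Genre → DName, Year

Check DirID, Genre → DName, Year: no single fragment contains all of {DName, DirID, Genre, Year}, and the restricted closure of {DirID, Genre} across the fragments never reaches {DName, Year}.
DName → MovieID is preserved.
MovieID, DirID → Year is preserved.
Title → Genre is preserved.
DirID → MovieID is preserved.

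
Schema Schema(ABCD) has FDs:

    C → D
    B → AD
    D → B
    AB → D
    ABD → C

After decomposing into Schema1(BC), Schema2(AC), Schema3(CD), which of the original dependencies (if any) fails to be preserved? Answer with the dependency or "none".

none

C → D lies within Schema3.
B → AD: restricted closure across fragments reaches AD.
D → B: restricted closure across fragments reaches B.
AB → D: restricted closure across fragments reaches D.
ABD → C: restricted closure across fragments reaches C.
Every dependency is enforceable on the fragments, so the decomposition is dependency-preserving.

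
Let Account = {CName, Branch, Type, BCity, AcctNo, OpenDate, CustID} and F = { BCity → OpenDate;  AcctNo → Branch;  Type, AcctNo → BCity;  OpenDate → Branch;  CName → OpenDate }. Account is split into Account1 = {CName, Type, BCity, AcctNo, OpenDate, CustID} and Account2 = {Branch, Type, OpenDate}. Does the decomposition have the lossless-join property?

Common attributes: Account1 ∩ Account2 = {Type, OpenDate}.
Closure of {Type, OpenDate}: OpenDate → Branch applies, adding Branch. So (Type, OpenDate)⁺ = {Branch, Type, OpenDate}.
This closure contains every attribute of Account2, so Account1 ∩ Account2 → Account2. The join is lossless.

Yes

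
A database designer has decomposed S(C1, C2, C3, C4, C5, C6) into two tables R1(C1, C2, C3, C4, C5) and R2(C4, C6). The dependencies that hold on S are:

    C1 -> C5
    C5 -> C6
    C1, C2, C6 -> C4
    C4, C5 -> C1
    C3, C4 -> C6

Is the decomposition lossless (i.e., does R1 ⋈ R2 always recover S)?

Common attributes: R1 ∩ R2 = {C4}.
No dependency enlarges {C4}, so (C4)⁺ = {C4}.
The closure contains neither all of R1 = {C1, C2, C3, C4, C5} nor all of R2 = {C4, C6}, so the common attributes are not a superkey of either fragment. The join is lossy.

No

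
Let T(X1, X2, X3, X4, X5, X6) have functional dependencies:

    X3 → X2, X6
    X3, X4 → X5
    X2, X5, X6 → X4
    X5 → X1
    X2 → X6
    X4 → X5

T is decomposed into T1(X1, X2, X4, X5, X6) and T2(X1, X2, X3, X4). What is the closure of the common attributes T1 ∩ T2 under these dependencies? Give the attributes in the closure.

X1, X2, X4, X5, X6

T1 ∩ T2 = {X1, X2, X4}.
X2 → X6 applies, adding X6
X4 → X5 applies, adding X5
Closure: {X1, X2, X4, X5, X6}.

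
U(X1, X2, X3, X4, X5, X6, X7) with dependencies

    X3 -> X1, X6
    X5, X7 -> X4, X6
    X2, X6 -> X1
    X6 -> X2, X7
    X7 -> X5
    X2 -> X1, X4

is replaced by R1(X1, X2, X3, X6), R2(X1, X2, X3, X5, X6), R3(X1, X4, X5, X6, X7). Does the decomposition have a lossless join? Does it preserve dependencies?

Lossless test (chase): Rows 1 and 2 agree on X6; apply X6→X2, X7 and equate their X2, X7 entries. Rows 1 and 3 agree on X6; apply X6→X2, X7 and equate their X2, X7 entries. Rows 1 and 2 agree on X7; apply X7→X5 and equate their X5 entries. Rows 1 and 2 agree on X2; apply X2→X1, X4 and equate their X1, X4 entries. Rows 1 and 3 agree on X2; apply X2→X1, X4 and equate their X1, X4 entries. Row 1 is now all distinguished symbols — the join is lossless.
Dependency preservation: the restricted closure of {X2} across the fragments never reaches {X1, X4}, so X2 → X1, X4 cannot be enforced without a join — not preserved.

lossless but not dependency-preserving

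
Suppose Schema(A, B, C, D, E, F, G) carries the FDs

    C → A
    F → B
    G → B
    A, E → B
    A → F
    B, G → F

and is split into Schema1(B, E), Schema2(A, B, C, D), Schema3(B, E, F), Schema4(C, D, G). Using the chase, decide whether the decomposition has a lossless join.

No

Chase test. Columns are A, B, C, D, E, F, G; row i has aⱼ where attribute j ∈ Schemai, else bᵢⱼ.
Initial tableau (one row per fragment):
  row 1: b11 a2 b13 b14 a5 b16 b17
  row 2: a1 a2 a3 a4 b25 b26 b27
  row 3: b31 a2 b33 b34 a5 a6 b37
  row 4: b41 b42 a3 a4 b45 b46 a7
Rows 2 and 4 agree on C; apply C→A and equate their A entries.
Rows 2 and 4 agree on A; apply A→F and equate their F entries.
Rows 2 and 4 agree on F; apply F→B and equate their B entries.
No row becomes fully distinguished — the join is lossy.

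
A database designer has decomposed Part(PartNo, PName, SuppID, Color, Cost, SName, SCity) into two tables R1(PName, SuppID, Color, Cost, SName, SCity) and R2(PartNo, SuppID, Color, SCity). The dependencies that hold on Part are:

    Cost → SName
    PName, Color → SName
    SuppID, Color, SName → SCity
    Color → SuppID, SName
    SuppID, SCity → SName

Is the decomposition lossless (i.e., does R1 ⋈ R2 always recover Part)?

No

Common attributes: R1 ∩ R2 = {SuppID, Color, SCity}.
Closure of {SuppID, Color, SCity}: Color → SuppID, SName applies, adding SName. So (SuppID, Color, SCity)⁺ = {SuppID, Color, SName, SCity}.
The closure contains neither all of R1 = {PName, SuppID, Color, Cost, SName, SCity} nor all of R2 = {PartNo, SuppID, Color, SCity}, so the common attributes are not a superkey of either fragment. The join is lossy.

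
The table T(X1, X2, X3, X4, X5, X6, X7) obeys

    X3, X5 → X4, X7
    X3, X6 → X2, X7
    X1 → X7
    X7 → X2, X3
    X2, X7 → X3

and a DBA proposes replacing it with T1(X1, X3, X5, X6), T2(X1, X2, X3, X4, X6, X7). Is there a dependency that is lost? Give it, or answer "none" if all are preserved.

X3, X5 → X4, X7

Check X3, X5 → X4, X7: no single fragment contains all of {X3, X4, X5, X7}, and the restricted closure of {X3, X5} across the fragments never reaches {X4, X7}.
X3, X6 → X2, X7 is preserved.
X1 → X7 is preserved.
X7 → X2, X3 is preserved.
X2, X7 → X3 is preserved.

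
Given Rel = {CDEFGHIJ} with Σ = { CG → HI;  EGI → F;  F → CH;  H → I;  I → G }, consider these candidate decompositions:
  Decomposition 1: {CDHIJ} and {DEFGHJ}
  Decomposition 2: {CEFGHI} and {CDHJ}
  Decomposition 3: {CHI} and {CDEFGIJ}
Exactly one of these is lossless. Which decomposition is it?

Decomposition 3

Decomposition 1: common = {DHJ}, closure = {DGHIJ} → lossy.
Decomposition 2: common = {CH}, closure = {CGHI} → lossy.
Decomposition 3: common = {CI}, closure = {CGHI} → lossless.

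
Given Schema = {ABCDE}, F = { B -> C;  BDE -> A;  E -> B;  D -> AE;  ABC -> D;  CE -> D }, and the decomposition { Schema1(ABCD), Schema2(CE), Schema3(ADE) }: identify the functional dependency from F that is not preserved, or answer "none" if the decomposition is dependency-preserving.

B → C lies within Schema1.
BDE → A: restricted closure across fragments reaches A.
E → B: restricted closure across fragments reaches B.
D → AE lies within Schema3.
ABC → D lies within Schema1.
CE → D: restricted closure across fragments reaches D.
Every dependency is enforceable on the fragments, so the decomposition is dependency-preserving.

none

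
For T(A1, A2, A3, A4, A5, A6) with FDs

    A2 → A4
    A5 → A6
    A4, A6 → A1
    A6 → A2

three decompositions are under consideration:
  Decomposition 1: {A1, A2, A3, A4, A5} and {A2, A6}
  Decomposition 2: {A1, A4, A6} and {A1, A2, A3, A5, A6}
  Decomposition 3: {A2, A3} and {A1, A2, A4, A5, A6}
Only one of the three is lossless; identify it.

Decomposition 1: common = {A2}, closure = {A2, A4} → lossy.
Decomposition 2: common = {A1, A6}, closure = {A1, A2, A4, A6} → lossless.
Decomposition 3: common = {A2}, closure = {A2, A4} → lossy.

Decomposition 2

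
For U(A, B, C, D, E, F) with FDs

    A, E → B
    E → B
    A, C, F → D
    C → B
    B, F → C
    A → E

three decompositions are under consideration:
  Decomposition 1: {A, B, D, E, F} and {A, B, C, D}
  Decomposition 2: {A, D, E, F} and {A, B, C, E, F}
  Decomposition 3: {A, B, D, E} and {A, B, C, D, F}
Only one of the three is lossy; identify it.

Decomposition 1: common = {A, B, D}, closure = {A, B, D, E} → lossy.
Decomposition 2: common = {A, E, F}, closure = {A, B, C, D, E, F} → lossless.
Decomposition 3: common = {A, B, D}, closure = {A, B, D, E} → lossless.

Decomposition 1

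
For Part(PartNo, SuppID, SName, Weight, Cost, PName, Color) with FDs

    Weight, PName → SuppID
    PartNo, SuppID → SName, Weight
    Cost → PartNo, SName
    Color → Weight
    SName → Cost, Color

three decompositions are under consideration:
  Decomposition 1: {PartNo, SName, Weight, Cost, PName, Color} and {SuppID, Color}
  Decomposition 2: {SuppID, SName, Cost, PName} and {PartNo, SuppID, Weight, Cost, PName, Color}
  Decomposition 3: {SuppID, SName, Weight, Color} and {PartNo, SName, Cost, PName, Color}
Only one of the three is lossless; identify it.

Decomposition 1: common = {Color}, closure = {Weight, Color} → lossy.
Decomposition 2: common = {SuppID, Cost, PName}, closure = {PartNo, SuppID, SName, Weight, Cost, PName, Color} → lossless.
Decomposition 3: common = {SName, Color}, closure = {PartNo, SName, Weight, Cost, Color} → lossy.

Decomposition 2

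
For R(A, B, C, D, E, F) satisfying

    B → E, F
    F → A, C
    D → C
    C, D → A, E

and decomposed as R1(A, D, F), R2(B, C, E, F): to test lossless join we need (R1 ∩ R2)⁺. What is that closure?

R1 ∩ R2 = {F}.
F → A, C applies, adding A, C
Closure: {A, C, F}.

A, C, F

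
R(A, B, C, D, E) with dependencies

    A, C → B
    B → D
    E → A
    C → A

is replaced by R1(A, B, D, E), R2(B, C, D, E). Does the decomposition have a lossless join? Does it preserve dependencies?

lossless but not dependency-preserving

Lossless test: (B, D, E)⁺ = {A, B, D, E}, which contains all of one fragment — lossless.
Dependency preservation: the restricted closure of {C} across the fragments never reaches {A}, so C → A cannot be enforced without a join — not preserved.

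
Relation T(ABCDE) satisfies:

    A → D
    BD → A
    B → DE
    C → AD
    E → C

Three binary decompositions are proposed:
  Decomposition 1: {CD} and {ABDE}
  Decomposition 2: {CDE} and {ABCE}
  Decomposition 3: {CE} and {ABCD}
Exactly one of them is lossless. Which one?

Decomposition 1: common = {D}, closure = {D} → lossy.
Decomposition 2: common = {CE}, closure = {ACDE} → lossless.
Decomposition 3: common = {C}, closure = {ACD} → lossy.

Decomposition 2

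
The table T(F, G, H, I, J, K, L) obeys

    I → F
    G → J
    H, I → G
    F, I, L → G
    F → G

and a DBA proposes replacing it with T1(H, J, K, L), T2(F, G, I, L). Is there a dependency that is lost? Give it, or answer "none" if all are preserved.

Check G → J: no single fragment contains all of {G, J}, and the restricted closure of {G} across the fragments never reaches {J}.
I → F is preserved.
H, I → G is preserved.
F, I, L → G is preserved.
F → G is preserved.

G → J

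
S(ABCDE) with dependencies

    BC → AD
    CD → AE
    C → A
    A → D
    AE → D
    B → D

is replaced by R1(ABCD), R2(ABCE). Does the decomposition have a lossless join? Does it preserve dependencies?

lossless and dependency-preserving

Lossless test: (ABC)⁺ = {ABCDE}, which contains all of one fragment — lossless.
Dependency preservation: CD → AE; AE → D are not contained in any single fragment, but the restricted closure of each left-hand side across the fragments still reaches the right-hand side; the remaining FDs each lie inside some fragment. All dependencies are preserved.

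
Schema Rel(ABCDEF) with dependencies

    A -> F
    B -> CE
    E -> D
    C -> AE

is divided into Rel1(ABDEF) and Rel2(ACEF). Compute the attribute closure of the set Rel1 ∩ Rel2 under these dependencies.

Rel1 ∩ Rel2 = {AEF}.
E → D applies, adding D
Closure: {ADEF}.

ADEF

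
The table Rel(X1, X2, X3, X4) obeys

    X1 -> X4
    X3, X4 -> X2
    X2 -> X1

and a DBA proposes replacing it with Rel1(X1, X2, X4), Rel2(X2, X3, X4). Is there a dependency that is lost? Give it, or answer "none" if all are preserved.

X1 → X4 lies within Rel1.
X3, X4 → X2 lies within Rel2.
X2 → X1 lies within Rel1.
Every dependency is enforceable on the fragments, so the decomposition is dependency-preserving.

none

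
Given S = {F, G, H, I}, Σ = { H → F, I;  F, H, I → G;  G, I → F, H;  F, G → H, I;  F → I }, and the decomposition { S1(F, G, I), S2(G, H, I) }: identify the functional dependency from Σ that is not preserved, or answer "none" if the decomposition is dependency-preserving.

H → F, I: restricted closure across fragments reaches F, I.
F, H, I → G: restricted closure across fragments reaches G.
G, I → F, H: restricted closure across fragments reaches F, H.
F, G → H, I: restricted closure across fragments reaches H, I.
F → I lies within S1.
Every dependency is enforceable on the fragments, so the decomposition is dependency-preserving.

none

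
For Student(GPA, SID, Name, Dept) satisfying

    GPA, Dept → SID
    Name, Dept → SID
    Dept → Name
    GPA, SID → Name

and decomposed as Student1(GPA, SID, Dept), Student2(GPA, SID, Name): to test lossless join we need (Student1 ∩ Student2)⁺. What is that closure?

GPA, SID, Name

Student1 ∩ Student2 = {GPA, SID}.
GPA, SID → Name applies, adding Name
Closure: {GPA, SID, Name}.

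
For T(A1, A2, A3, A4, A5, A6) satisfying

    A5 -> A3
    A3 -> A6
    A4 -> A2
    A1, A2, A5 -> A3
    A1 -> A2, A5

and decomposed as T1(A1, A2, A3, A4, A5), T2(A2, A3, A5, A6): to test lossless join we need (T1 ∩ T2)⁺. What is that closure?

A2, A3, A5, A6

T1 ∩ T2 = {A2, A3, A5}.
A3 → A6 applies, adding A6
Closure: {A2, A3, A5, A6}.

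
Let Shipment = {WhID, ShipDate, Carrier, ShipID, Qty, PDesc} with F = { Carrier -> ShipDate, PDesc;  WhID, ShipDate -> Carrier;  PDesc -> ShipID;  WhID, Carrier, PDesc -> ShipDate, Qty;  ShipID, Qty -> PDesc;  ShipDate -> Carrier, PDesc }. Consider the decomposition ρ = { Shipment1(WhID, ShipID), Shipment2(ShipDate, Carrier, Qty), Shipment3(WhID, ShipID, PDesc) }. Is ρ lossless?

No

Chase test. Columns are WhID, ShipDate, Carrier, ShipID, Qty, PDesc; row i has aⱼ where attribute j ∈ Shipmenti, else bᵢⱼ.
Initial tableau (one row per fragment):
  row 1: a1 b12 b13 a4 b15 b16
  row 2: b21 a2 a3 b24 a5 b26
  row 3: a1 b32 b33 a4 b35 a6
No row becomes fully distinguished — the join is lossy.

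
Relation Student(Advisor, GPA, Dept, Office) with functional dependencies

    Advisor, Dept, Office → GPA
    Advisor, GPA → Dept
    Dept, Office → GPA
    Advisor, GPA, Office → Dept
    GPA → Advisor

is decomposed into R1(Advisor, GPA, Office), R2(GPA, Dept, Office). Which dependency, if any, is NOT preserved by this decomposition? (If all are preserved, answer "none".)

none

Advisor, Dept, Office → GPA: restricted closure across fragments reaches GPA.
Advisor, GPA → Dept: restricted closure across fragments reaches Dept.
Dept, Office → GPA lies within R2.
Advisor, GPA, Office → Dept: restricted closure across fragments reaches Dept.
GPA → Advisor lies within R1.
Every dependency is enforceable on the fragments, so the decomposition is dependency-preserving.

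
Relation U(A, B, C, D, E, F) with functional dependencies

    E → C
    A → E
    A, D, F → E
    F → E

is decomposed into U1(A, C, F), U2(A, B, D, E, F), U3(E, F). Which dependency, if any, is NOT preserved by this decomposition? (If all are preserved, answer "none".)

Check E → C: no single fragment contains all of {C, E}, and the restricted closure of {E} across the fragments never reaches {C}.
A → E is preserved.
A, D, F → E is preserved.
F → E is preserved.

E → C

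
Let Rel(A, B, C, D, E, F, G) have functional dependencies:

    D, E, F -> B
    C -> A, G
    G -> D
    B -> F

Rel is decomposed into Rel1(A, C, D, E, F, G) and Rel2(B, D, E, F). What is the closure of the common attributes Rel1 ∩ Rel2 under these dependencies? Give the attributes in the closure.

B, D, E, F

Rel1 ∩ Rel2 = {D, E, F}.
D, E, F → B applies, adding B
Closure: {B, D, E, F}.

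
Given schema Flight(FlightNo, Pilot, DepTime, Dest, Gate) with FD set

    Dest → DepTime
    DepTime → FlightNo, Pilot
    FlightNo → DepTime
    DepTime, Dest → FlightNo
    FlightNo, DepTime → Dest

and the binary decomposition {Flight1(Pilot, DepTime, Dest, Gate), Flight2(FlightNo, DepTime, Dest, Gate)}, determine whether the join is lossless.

Yes

Common attributes: Flight1 ∩ Flight2 = {DepTime, Dest, Gate}.
Closure of {DepTime, Dest, Gate}: DepTime → FlightNo, Pilot applies, adding FlightNo, Pilot. So (DepTime, Dest, Gate)⁺ = {FlightNo, Pilot, DepTime, Dest, Gate}.
This closure contains every attribute of Flight1, so Flight1 ∩ Flight2 → Flight1. The join is lossless.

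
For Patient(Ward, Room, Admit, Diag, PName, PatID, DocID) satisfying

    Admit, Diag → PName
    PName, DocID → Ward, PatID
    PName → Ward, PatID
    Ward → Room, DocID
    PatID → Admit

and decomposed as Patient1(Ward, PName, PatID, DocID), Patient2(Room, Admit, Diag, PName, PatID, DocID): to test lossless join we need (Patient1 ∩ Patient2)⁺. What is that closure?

Ward, Room, Admit, PName, PatID, DocID

Patient1 ∩ Patient2 = {PName, PatID, DocID}.
PName, DocID → Ward, PatID applies, adding Ward
Ward → Room, DocID applies, adding Room
PatID → Admit applies, adding Admit
Closure: {Ward, Room, Admit, PName, PatID, DocID}.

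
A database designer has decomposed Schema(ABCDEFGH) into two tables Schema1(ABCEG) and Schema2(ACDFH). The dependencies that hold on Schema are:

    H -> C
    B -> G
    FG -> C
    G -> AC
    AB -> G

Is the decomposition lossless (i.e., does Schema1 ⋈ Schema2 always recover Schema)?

Common attributes: Schema1 ∩ Schema2 = {AC}.
No dependency enlarges {AC}, so (AC)⁺ = {AC}.
The closure contains neither all of Schema1 = {ABCEG} nor all of Schema2 = {ACDFH}, so the common attributes are not a superkey of either fragment. The join is lossy.

No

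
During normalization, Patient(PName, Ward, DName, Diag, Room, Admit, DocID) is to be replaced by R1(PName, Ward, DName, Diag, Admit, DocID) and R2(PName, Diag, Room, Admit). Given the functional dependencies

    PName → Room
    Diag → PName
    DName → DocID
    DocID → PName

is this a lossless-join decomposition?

Yes

Common attributes: R1 ∩ R2 = {PName, Diag, Admit}.
Closure of {PName, Diag, Admit}: PName → Room applies, adding Room. So (PName, Diag, Admit)⁺ = {PName, Diag, Room, Admit}.
This closure contains every attribute of R2, so R1 ∩ R2 → R2. The join is lossless.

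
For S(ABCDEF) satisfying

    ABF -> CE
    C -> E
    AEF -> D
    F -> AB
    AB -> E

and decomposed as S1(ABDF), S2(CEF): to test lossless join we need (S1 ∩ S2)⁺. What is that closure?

S1 ∩ S2 = {F}.
F → AB applies, adding AB
AB → E applies, adding E
ABF → CE applies, adding C
AEF → D applies, adding D
Closure: {ABCDEF}.

ABCDEF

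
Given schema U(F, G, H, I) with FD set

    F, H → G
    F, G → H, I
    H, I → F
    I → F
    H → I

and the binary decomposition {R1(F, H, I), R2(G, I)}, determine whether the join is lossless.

No

Common attributes: R1 ∩ R2 = {I}.
Closure of {I}: I → F applies, adding F. So (I)⁺ = {F, I}.
The closure contains neither all of R1 = {F, H, I} nor all of R2 = {G, I}, so the common attributes are not a superkey of either fragment. The join is lossy.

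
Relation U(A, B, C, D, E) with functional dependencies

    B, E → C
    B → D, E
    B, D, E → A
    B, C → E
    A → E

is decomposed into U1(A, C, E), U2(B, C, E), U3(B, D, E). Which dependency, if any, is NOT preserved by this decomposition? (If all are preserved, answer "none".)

B, D, E → A

Check B, D, E → A: no single fragment contains all of {A, B, D, E}, and the restricted closure of {B, D, E} across the fragments never reaches {A}.
B, E → C is preserved.
B → D, E is preserved.
B, C → E is preserved.
A → E is preserved.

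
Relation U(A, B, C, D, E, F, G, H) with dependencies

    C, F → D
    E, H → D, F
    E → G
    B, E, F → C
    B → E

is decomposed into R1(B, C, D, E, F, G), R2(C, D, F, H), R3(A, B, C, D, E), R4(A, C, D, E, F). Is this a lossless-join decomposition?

Chase test. Columns are A, B, C, D, E, F, G, H; row i has aⱼ where attribute j ∈ Ri, else bᵢⱼ.
Initial tableau (one row per fragment):
  row 1: b11 a2 a3 a4 a5 a6 a7 b18
  row 2: b21 b22 a3 a4 b25 a6 b27 a8
  row 3: a1 a2 a3 a4 a5 b36 b37 b38
  row 4: a1 b42 a3 a4 a5 a6 b47 b48
Rows 1 and 3 agree on E; apply E→G and equate their G entries.
Rows 1 and 4 agree on E; apply E→G and equate their G entries.
No row becomes fully distinguished — the join is lossy.

No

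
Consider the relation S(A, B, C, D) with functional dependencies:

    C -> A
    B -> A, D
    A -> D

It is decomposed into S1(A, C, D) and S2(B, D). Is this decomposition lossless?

No

Common attributes: S1 ∩ S2 = {D}.
No dependency enlarges {D}, so (D)⁺ = {D}.
The closure contains neither all of S1 = {A, C, D} nor all of S2 = {B, D}, so the common attributes are not a superkey of either fragment. The join is lossy.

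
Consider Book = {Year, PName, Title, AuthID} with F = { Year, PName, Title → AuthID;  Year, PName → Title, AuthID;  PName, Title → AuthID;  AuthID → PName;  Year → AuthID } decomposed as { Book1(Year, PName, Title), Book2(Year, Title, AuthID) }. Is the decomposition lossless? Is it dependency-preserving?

lossless but not dependency-preserving

Lossless test: (Year, Title)⁺ = {Year, PName, Title, AuthID}, which contains all of one fragment — lossless.
Dependency preservation: the restricted closure of {PName, Title} across the fragments never reaches {AuthID}, so PName, Title → AuthID cannot be enforced without a join — not preserved.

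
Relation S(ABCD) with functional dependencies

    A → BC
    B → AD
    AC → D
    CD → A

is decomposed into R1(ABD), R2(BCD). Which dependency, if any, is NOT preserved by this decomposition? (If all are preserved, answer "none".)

none

A → BC: restricted closure across fragments reaches BC.
B → AD lies within R1.
AC → D: restricted closure across fragments reaches D.
CD → A: restricted closure across fragments reaches A.
Every dependency is enforceable on the fragments, so the decomposition is dependency-preserving.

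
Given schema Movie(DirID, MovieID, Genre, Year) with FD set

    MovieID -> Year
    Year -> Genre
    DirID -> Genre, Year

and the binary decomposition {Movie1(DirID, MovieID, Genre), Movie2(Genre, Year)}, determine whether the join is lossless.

No

Common attributes: Movie1 ∩ Movie2 = {Genre}.
No dependency enlarges {Genre}, so (Genre)⁺ = {Genre}.
The closure contains neither all of Movie1 = {DirID, MovieID, Genre} nor all of Movie2 = {Genre, Year}, so the common attributes are not a superkey of either fragment. The join is lossy.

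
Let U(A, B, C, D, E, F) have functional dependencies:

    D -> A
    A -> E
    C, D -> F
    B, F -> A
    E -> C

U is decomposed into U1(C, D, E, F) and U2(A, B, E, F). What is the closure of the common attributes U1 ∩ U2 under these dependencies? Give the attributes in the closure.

U1 ∩ U2 = {E, F}.
E → C applies, adding C
Closure: {C, E, F}.

C, E, F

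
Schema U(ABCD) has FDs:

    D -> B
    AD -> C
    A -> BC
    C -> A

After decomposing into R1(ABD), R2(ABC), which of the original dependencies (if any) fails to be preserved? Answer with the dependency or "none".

D → B lies within R1.
AD → C: restricted closure across fragments reaches C.
A → BC lies within R2.
C → A lies within R2.
Every dependency is enforceable on the fragments, so the decomposition is dependency-preserving.

none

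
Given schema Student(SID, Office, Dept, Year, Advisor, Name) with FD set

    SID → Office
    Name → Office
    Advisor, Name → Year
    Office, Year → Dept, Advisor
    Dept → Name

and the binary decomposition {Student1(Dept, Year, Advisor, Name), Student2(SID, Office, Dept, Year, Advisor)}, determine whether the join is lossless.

Common attributes: Student1 ∩ Student2 = {Dept, Year, Advisor}.
Closure of {Dept, Year, Advisor}: Dept → Name applies, adding Name; Name → Office applies, adding Office. So (Dept, Year, Advisor)⁺ = {Office, Dept, Year, Advisor, Name}.
This closure contains every attribute of Student1, so Student1 ∩ Student2 → Student1. The join is lossless.

Yes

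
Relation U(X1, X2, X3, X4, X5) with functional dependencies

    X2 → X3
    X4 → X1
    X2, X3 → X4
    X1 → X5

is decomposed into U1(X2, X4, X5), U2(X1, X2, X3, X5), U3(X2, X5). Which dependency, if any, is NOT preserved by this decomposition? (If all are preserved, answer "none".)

Check X4 → X1: no single fragment contains all of {X1, X4}, and the restricted closure of {X4} across the fragments never reaches {X1}.
X2 → X3 is preserved.
X2, X3 → X4 is preserved.
X1 → X5 is preserved.

X4 → X1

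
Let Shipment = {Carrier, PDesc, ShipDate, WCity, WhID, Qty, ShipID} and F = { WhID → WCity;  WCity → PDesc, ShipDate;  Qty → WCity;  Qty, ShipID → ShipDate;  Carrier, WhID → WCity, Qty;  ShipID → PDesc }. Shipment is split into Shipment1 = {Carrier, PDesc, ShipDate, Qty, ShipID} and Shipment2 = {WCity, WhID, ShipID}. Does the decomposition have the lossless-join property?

No

Common attributes: Shipment1 ∩ Shipment2 = {ShipID}.
Closure of {ShipID}: ShipID → PDesc applies, adding PDesc. So (ShipID)⁺ = {PDesc, ShipID}.
The closure contains neither all of Shipment1 = {Carrier, PDesc, ShipDate, Qty, ShipID} nor all of Shipment2 = {WCity, WhID, ShipID}, so the common attributes are not a superkey of either fragment. The join is lossy.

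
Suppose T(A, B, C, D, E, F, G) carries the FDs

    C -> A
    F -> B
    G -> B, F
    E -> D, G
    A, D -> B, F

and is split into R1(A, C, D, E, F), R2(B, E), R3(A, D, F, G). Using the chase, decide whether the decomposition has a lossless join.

No

Chase test. Columns are A, B, C, D, E, F, G; row i has aⱼ where attribute j ∈ Ri, else bᵢⱼ.
Initial tableau (one row per fragment):
  row 1: a1 b12 a3 a4 a5 a6 b17
  row 2: b21 a2 b23 b24 a5 b26 b27
  row 3: a1 b32 b33 a4 b35 a6 a7
Rows 1 and 3 agree on F; apply F→B and equate their B entries.
Rows 1 and 2 agree on E; apply E→D, G and equate their D, G entries.
Rows 1 and 2 agree on G; apply G→B, F and equate their B, F entries.
No row becomes fully distinguished — the join is lossy.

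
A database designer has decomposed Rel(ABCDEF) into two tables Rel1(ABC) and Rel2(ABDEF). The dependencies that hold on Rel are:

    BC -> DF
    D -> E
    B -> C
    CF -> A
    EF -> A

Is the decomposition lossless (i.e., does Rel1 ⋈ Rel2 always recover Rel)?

Yes

Common attributes: Rel1 ∩ Rel2 = {AB}.
Closure of {AB}: B → C applies, adding C; BC → DF applies, adding DF; D → E applies, adding E. So (AB)⁺ = {ABCDEF}.
This closure contains every attribute of Rel1, so Rel1 ∩ Rel2 → Rel1. The join is lossless.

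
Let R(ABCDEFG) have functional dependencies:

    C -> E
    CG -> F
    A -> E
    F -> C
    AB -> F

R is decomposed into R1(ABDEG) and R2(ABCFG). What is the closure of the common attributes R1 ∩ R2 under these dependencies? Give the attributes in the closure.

ABCEFG

R1 ∩ R2 = {ABG}.
A → E applies, adding E
AB → F applies, adding F
F → C applies, adding C
Closure: {ABCEFG}.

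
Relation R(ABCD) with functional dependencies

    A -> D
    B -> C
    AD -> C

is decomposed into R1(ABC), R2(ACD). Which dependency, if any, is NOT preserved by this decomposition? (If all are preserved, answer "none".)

none

A → D lies within R2.
B → C lies within R1.
AD → C lies within R2.
Every dependency is enforceable on the fragments, so the decomposition is dependency-preserving.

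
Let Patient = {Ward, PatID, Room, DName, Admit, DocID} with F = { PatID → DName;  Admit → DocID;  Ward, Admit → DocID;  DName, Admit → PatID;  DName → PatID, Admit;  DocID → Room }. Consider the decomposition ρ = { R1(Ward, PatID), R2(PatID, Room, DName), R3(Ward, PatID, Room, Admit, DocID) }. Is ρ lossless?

Chase test. Columns are Ward, PatID, Room, DName, Admit, DocID; row i has aⱼ where attribute j ∈ Ri, else bᵢⱼ.
Initial tableau (one row per fragment):
  row 1: a1 a2 b13 b14 b15 b16
  row 2: b21 a2 a3 a4 b25 b26
  row 3: a1 a2 a3 b34 a5 a6
Rows 1 and 2 agree on PatID; apply PatID→DName and equate their DName entries.
Rows 1 and 3 agree on PatID; apply PatID→DName and equate their DName entries.
Rows 1 and 2 agree on DName; apply DName→PatID, Admit and equate their PatID, Admit entries.
Rows 1 and 3 agree on DName; apply DName→PatID, Admit and equate their PatID, Admit entries.
Rows 1 and 2 agree on Admit; apply Admit→DocID and equate their DocID entries.
Rows 1 and 3 agree on Admit; apply Admit→DocID and equate their DocID entries.
Rows 1 and 2 agree on DocID; apply DocID→Room and equate their Room entries.
Row 1 is now all distinguished symbols — the join is lossless.

Yes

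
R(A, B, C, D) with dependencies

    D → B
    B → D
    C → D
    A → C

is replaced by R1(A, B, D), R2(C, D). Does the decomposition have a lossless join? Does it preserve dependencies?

lossy and not dependency-preserving

Lossless test: (D)⁺ = {B, D}, which is a superkey of neither fragment — lossy.
Dependency preservation: the restricted closure of {A} across the fragments never reaches {C}, so A → C cannot be enforced without a join — not preserved.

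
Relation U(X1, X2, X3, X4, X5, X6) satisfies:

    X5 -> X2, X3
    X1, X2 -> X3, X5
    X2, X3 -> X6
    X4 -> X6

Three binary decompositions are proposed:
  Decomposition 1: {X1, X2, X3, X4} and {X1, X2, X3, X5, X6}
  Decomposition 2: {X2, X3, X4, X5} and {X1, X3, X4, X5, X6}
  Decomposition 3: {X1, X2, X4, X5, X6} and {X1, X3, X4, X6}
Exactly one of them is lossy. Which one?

Decomposition 1: common = {X1, X2, X3}, closure = {X1, X2, X3, X5, X6} → lossless.
Decomposition 2: common = {X3, X4, X5}, closure = {X2, X3, X4, X5, X6} → lossless.
Decomposition 3: common = {X1, X4, X6}, closure = {X1, X4, X6} → lossy.

Decomposition 3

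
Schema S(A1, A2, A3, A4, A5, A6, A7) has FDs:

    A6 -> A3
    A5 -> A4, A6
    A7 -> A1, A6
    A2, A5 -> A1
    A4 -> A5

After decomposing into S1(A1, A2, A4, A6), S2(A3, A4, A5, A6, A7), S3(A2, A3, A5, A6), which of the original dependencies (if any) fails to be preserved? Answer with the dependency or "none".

Check A7 → A1, A6: no single fragment contains all of {A1, A6, A7}, and the restricted closure of {A7} across the fragments never reaches {A1, A6}.
A6 → A3 is preserved.
A5 → A4, A6 is preserved.
A2, A5 → A1 is preserved.
A4 → A5 is preserved.

A7 -> A1, A6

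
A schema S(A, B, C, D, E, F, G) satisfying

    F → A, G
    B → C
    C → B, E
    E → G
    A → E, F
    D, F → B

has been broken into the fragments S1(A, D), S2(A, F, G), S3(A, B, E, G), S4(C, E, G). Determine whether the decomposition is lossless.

Chase test. Columns are A, B, C, D, E, F, G; row i has aⱼ where attribute j ∈ Si, else bᵢⱼ.
Initial tableau (one row per fragment):
  row 1: a1 b12 b13 a4 b15 b16 b17
  row 2: a1 b22 b23 b24 b25 a6 a7
  row 3: a1 a2 b33 b34 a5 b36 a7
  row 4: b41 b42 a3 b44 a5 b46 a7
Rows 1 and 2 agree on A; apply A→E, F and equate their E, F entries.
Rows 1 and 3 agree on A; apply A→E, F and equate their E, F entries.
Rows 1 and 2 agree on F; apply F→A, G and equate their A, G entries.
No row becomes fully distinguished — the join is lossy.

No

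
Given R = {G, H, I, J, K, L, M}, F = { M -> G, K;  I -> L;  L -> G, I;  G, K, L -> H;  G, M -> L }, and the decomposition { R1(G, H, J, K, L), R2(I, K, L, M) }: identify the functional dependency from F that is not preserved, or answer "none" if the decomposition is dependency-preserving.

M → G, K: restricted closure across fragments reaches G, K.
I → L lies within R2.
L → G, I: restricted closure across fragments reaches G, I.
G, K, L → H lies within R1.
G, M → L: restricted closure across fragments reaches L.
Every dependency is enforceable on the fragments, so the decomposition is dependency-preserving.

none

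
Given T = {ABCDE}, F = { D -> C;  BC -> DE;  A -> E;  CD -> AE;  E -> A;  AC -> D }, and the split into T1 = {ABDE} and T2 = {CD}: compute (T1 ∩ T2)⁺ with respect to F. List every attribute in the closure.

ACDE

T1 ∩ T2 = {D}.
D → C applies, adding C
CD → AE applies, adding AE
Closure: {ACDE}.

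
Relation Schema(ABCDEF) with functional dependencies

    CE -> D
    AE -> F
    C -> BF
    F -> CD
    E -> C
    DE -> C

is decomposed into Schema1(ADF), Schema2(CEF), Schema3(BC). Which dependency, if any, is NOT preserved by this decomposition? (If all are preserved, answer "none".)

none

CE → D: restricted closure across fragments reaches D.
AE → F: restricted closure across fragments reaches F.
C → BF: restricted closure across fragments reaches BF.
F → CD: restricted closure across fragments reaches CD.
E → C lies within Schema2.
DE → C: restricted closure across fragments reaches C.
Every dependency is enforceable on the fragments, so the decomposition is dependency-preserving.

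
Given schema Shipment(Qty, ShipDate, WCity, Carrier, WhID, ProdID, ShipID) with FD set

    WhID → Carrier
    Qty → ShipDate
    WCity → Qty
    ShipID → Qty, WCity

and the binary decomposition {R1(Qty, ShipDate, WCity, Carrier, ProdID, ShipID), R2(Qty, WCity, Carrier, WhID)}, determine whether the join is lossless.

No

Common attributes: R1 ∩ R2 = {Qty, WCity, Carrier}.
Closure of {Qty, WCity, Carrier}: Qty → ShipDate applies, adding ShipDate. So (Qty, WCity, Carrier)⁺ = {Qty, ShipDate, WCity, Carrier}.
The closure contains neither all of R1 = {Qty, ShipDate, WCity, Carrier, ProdID, ShipID} nor all of R2 = {Qty, WCity, Carrier, WhID}, so the common attributes are not a superkey of either fragment. The join is lossy.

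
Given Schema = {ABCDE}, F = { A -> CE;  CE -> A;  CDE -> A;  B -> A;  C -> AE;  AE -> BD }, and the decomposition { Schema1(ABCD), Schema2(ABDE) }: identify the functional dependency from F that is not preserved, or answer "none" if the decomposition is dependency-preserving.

A → CE: restricted closure across fragments reaches CE.
CE → A: restricted closure across fragments reaches A.
CDE → A: restricted closure across fragments reaches A.
B → A lies within Schema1.
C → AE: restricted closure across fragments reaches AE.
AE → BD lies within Schema2.
Every dependency is enforceable on the fragments, so the decomposition is dependency-preserving.

none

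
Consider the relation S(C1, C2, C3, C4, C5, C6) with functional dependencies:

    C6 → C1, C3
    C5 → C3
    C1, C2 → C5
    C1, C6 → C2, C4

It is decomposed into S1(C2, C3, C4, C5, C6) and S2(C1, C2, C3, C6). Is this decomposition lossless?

Common attributes: S1 ∩ S2 = {C2, C3, C6}.
Closure of {C2, C3, C6}: C6 → C1, C3 applies, adding C1; C1, C2 → C5 applies, adding C5; C1, C6 → C2, C4 applies, adding C4. So (C2, C3, C6)⁺ = {C1, C2, C3, C4, C5, C6}.
This closure contains every attribute of S1, so S1 ∩ S2 → S1. The join is lossless.

Yes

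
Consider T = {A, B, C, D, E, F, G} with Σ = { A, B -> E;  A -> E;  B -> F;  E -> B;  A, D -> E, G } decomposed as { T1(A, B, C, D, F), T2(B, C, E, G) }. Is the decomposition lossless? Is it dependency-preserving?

lossy and not dependency-preserving

Lossless test: (B, C)⁺ = {B, C, F}, which is a superkey of neither fragment — lossy.
Dependency preservation: the restricted closure of {A, B} across the fragments never reaches {E}, so A, B → E cannot be enforced without a join — not preserved.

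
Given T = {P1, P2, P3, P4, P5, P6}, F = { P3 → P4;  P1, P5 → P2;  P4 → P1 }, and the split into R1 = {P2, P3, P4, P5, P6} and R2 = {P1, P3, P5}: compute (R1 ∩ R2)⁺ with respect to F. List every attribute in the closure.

R1 ∩ R2 = {P3, P5}.
P3 → P4 applies, adding P4
P4 → P1 applies, adding P1
P1, P5 → P2 applies, adding P2
Closure: {P1, P2, P3, P4, P5}.

P1, P2, P3, P4, P5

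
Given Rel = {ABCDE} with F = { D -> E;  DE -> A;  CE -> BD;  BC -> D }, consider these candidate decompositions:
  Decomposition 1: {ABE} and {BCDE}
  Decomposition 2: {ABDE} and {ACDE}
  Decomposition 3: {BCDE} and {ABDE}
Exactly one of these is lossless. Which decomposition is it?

Decomposition 3

Decomposition 1: common = {BE}, closure = {BE} → lossy.
Decomposition 2: common = {ADE}, closure = {ADE} → lossy.
Decomposition 3: common = {BDE}, closure = {ABDE} → lossless.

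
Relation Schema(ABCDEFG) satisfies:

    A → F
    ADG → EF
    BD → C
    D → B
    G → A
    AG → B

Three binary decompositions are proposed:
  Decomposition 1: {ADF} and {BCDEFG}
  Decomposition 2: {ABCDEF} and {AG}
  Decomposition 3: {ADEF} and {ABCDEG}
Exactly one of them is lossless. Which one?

Decomposition 3

Decomposition 1: common = {DF}, closure = {BCDF} → lossy.
Decomposition 2: common = {A}, closure = {AF} → lossy.
Decomposition 3: common = {ADE}, closure = {ABCDEF} → lossless.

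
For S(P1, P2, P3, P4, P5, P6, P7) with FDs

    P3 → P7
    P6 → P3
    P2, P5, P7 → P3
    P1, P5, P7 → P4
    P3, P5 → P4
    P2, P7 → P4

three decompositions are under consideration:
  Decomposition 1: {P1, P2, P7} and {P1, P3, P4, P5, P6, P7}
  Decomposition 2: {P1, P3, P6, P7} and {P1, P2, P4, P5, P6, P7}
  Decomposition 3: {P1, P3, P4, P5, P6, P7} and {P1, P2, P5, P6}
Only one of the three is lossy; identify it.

Decomposition 1: common = {P1, P7}, closure = {P1, P7} → lossy.
Decomposition 2: common = {P1, P6, P7}, closure = {P1, P3, P6, P7} → lossless.
Decomposition 3: common = {P1, P5, P6}, closure = {P1, P3, P4, P5, P6, P7} → lossless.

Decomposition 1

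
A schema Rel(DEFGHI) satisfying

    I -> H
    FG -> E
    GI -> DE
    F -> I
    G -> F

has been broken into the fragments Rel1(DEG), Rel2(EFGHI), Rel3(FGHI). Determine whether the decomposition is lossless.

Chase test. Columns are DEFGHI; row i has aⱼ where attribute j ∈ Reli, else bᵢⱼ.
Initial tableau (one row per fragment):
  row 1: a1 a2 b13 a4 b15 b16
  row 2: b21 a2 a3 a4 a5 a6
  row 3: b31 b32 a3 a4 a5 a6
Rows 2 and 3 agree on FG; apply FG→E and equate their E entries.
Rows 2 and 3 agree on GI; apply GI→DE and equate their DE entries.
Rows 1 and 2 agree on G; apply G→F and equate their F entries.
Rows 1 and 2 agree on F; apply F→I and equate their I entries.
Rows 1 and 2 agree on I; apply I→H and equate their H entries.
Rows 1 and 2 agree on GI; apply GI→DE and equate their DE entries.
Row 1 is now all distinguished symbols — the join is lossless.

Yes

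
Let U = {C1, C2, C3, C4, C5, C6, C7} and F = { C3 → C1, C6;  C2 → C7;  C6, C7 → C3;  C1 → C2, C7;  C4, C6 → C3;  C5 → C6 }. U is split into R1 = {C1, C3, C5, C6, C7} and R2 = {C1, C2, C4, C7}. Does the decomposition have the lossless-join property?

Common attributes: R1 ∩ R2 = {C1, C7}.
Closure of {C1, C7}: C1 → C2, C7 applies, adding C2. So (C1, C7)⁺ = {C1, C2, C7}.
The closure contains neither all of R1 = {C1, C3, C5, C6, C7} nor all of R2 = {C1, C2, C4, C7}, so the common attributes are not a superkey of either fragment. The join is lossy.

No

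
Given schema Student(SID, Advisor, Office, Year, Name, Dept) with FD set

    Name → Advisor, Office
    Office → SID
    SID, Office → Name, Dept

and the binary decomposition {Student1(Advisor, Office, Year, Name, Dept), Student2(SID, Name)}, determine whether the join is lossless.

Common attributes: Student1 ∩ Student2 = {Name}.
Closure of {Name}: Name → Advisor, Office applies, adding Advisor, Office; Office → SID applies, adding SID; SID, Office → Name, Dept applies, adding Dept. So (Name)⁺ = {SID, Advisor, Office, Name, Dept}.
This closure contains every attribute of Student2, so Student1 ∩ Student2 → Student2. The join is lossless.

Yes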